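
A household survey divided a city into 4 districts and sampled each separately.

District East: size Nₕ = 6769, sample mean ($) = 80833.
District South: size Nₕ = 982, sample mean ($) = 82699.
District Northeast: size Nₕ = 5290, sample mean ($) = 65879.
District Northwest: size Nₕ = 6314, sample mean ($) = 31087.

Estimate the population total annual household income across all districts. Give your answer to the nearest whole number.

Population total = Σ Nₕ·x̄ₕ (each stratum's size times its mean).
6769·80833 + 982·82699 + 5290·65879 + 6314·31087 = 547158577 + 81210418 + 348499910 + 196283318 = 1173152223.

1173152223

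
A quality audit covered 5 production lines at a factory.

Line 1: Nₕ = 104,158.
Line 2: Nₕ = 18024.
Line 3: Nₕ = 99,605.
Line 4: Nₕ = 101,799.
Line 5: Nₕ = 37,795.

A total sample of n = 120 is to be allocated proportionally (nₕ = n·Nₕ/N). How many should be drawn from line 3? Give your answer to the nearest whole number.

N = 104158 + 18024 + 99605 + 101799 + 37795 = 361381.
n_3 = 120·99605/361381 = 33.075... → 33.

33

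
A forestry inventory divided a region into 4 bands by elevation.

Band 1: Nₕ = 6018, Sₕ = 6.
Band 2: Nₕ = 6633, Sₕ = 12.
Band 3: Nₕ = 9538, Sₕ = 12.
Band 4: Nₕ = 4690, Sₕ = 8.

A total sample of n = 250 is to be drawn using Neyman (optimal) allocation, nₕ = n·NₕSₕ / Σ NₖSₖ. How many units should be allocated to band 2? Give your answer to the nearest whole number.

74

Σ NₕSₕ = 6018·6 + 6633·12 + 9538·12 + 4690·8 = 267680.
Share for 2: 79596/267680 = 0.29736.
n_2 = 250 × 0.29736 = 74.339... → 74.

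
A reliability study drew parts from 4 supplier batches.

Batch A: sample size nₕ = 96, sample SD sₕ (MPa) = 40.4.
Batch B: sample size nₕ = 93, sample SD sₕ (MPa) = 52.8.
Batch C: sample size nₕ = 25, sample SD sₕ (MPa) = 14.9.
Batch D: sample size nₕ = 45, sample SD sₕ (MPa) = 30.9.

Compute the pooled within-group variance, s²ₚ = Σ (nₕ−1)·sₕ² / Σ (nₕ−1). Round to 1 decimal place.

1799.5

Degrees of freedom: 95 + 92 + 24 + 44 = 255.
Σ(nₕ−1)sₕ² = 95·1632.16 + 92·2787.84 + 24·222.01 + 44·954.81 = 458876.36.
s²ₚ = 458876.36 / 255 = 1799.515... → 1799.5.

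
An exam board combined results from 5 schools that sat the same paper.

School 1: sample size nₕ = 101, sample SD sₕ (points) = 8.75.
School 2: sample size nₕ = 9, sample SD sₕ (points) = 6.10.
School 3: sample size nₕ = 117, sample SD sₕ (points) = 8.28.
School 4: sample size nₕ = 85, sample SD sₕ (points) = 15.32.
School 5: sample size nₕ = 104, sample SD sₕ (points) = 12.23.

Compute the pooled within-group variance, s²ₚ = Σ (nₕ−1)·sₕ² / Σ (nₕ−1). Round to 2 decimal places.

Degrees of freedom: 100 + 8 + 116 + 84 + 103 = 411.
Σ(nₕ−1)sₕ² = 100·76.5625 + 8·37.21 + 116·68.5584 + 84·234.7024 + 103·149.5729 = 51027.7147.
s²ₚ = 51027.7147 / 411 = 124.1550... → 124.16.

124.16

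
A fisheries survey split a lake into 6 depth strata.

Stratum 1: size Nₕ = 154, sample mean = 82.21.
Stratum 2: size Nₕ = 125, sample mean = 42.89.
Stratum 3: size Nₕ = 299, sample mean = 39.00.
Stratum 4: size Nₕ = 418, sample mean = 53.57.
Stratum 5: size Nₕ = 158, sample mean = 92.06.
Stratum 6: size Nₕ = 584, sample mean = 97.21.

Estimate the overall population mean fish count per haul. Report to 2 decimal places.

N = 154 + 125 + 299 + 418 + 158 + 584 = 1738.
Weight each subgroup mean by Nₕ/N and sum.
Σ Nₕx̄ₕ = 154·82.21 + 125·42.89 + 299·39.00 + 418·53.57 + 158·92.06 + 584·97.21 = 12660.34 + 5361.25 + 11661 + 22392.26 + 14545.48 + 56770.64 = 123390.97.
Divide by N: 123390.97 / 1738 = 70.9960... → 71.00.

71.00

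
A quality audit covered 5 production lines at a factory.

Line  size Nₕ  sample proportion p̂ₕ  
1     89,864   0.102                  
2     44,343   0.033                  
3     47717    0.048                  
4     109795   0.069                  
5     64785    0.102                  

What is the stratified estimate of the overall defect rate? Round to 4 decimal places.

0.0760

N = 89864 + 44343 + 47717 + 109795 + 64785 = 356504.
Overall proportion = Σ (Nₕ/N)·p̂ₕ.
Σ Nₕp̂ₕ = 9166.128 + 1463.319 + 2290.416 + 7575.855 + 6608.07 = 27103.788.
27103.788 / 356504 = 0.076027... → 0.0760.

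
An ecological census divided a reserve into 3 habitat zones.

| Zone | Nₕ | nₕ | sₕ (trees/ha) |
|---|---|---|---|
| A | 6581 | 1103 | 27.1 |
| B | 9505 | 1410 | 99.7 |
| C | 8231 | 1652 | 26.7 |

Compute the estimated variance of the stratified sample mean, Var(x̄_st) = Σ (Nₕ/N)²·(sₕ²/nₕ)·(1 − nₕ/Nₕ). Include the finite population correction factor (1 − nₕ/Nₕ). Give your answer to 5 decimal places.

N = 24317; Wₕ = Nₕ/N.
zone A: (6581/24317)²·27.1²/1103·(1 − 1103/6581) = 0.04059355
zone B: (9505/24317)²·99.7²/1410·(1 − 1410/9505) = 0.91731858
zone C: (8231/24317)²·26.7²/1652·(1 − 1652/8231) = 0.03951891
Sum = 0.99743104 → 0.99743.

0.99743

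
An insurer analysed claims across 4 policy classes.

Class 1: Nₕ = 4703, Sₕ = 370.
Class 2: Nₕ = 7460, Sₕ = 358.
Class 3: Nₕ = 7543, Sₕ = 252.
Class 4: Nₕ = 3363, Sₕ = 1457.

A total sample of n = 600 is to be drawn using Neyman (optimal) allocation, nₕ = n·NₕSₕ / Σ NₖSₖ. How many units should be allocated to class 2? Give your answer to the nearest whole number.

Σ NₕSₕ = 4703·370 + 7460·358 + 7543·252 + 3363·1457 = 11211517.
Share for 2: 2670680/11211517 = 0.23821.
n_2 = 600 × 0.23821 = 142.925... → 143.

143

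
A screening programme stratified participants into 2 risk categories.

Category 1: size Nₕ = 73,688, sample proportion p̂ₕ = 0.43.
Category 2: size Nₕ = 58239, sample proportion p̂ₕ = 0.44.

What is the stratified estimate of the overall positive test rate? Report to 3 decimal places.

N = 73688 + 58239 = 131927.
Overall proportion = Σ (Nₕ/N)·p̂ₕ.
Σ Nₕp̂ₕ = 31685.84 + 25625.16 = 57311.
57311 / 131927 = 0.43441... → 0.434.

0.434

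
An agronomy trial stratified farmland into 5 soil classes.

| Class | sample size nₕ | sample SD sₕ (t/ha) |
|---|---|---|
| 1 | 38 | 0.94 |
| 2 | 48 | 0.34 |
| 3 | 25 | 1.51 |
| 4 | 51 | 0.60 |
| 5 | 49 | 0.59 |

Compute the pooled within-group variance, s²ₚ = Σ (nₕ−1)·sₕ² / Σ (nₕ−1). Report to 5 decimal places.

1: (38−1)·0.94² = 37·0.8836 = 32.6932
2: (48−1)·0.34² = 47·0.1156 = 5.4332
3: (25−1)·1.51² = 24·2.2801 = 54.7224
4: (51−1)·0.60² = 50·0.36 = 18
5: (49−1)·0.59² = 48·0.3481 = 16.7088
Numerator = 127.5576; denominator = Σ(nₕ−1) = 206.
s²ₚ = 127.5576/206 = 0.6192117... → 0.61921.

0.61921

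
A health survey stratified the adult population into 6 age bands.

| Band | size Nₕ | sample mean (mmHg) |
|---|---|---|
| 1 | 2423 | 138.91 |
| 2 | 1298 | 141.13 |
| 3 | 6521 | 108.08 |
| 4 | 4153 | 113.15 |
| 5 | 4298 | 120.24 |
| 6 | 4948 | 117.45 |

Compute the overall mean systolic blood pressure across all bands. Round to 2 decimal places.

118.12

N = 23641; weights Wₕ = Nₕ/N = (0.1025, 0.0549, 0.2758, 0.1757, 0.1818, 0.2093).
x̄_st = Σ Wₕ·x̄ₕ = 0.1025·138.91 + 0.0549·141.13 + 0.2758·108.08 + 0.1757·113.15 + 0.1818·120.24 + 0.2093·117.45 ≈ 118.1169...
→ 118.12.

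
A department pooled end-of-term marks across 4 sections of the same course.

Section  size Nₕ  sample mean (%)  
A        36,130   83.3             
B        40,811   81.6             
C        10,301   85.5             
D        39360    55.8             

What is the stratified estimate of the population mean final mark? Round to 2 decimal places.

x̄_st = (Σ Nₕx̄ₕ) / (Σ Nₕ) = (36130·83.3 + 40811·81.6 + 10301·85.5 + 39360·55.8) / 126602
= 9416830.1 / 126602 = 74.3814... → 74.38.

74.38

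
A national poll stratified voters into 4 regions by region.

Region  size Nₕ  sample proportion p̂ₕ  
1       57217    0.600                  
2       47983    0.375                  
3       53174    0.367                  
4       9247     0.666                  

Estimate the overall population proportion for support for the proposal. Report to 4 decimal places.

N = 57217 + 47983 + 53174 + 9247 = 167621.
Overall proportion = Σ (Nₕ/N)·p̂ₕ.
Σ Nₕp̂ₕ = 34330.2 + 17993.625 + 19514.858 + 6158.502 = 77997.185.
77997.185 / 167621 = 0.465319... → 0.4653.

0.4653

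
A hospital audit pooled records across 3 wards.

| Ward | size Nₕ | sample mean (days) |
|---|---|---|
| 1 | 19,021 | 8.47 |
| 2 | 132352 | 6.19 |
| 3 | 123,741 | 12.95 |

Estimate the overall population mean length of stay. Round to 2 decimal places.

9.39

x̄_st = (Σ Nₕx̄ₕ) / (Σ Nₕ) = (19021·8.47 + 132352·6.19 + 123741·12.95) / 275114
= 2582812.7 / 275114 = 9.3882... → 9.39.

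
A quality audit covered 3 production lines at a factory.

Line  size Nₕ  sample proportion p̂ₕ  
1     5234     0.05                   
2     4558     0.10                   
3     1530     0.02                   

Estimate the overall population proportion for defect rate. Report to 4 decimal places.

Wₕ = Nₕ/N with N = 11322: 0.4623, 0.4026, 0.1351.
p̂_st = 0.4623·0.05 + 0.4026·0.10 + 0.1351·0.02 ≈ 0.066075... → 0.0661.

0.0661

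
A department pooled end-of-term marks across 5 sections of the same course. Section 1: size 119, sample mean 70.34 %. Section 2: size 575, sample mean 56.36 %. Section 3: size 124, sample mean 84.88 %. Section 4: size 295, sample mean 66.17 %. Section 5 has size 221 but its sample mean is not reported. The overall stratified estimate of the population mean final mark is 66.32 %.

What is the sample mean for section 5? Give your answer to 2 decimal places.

N = 119 + 575 + 124 + 295 + 221 = 1334.
Overall total = μ·N = 66.32·1334 = 88470.88.
Subtract the known strata: 119·70.34 + 575·56.36 + 124·84.88 + 295·66.17 = 70822.73.
Remaining total for section 5: 88470.88 − 70822.73 = 17648.15.
Divide by its size: 17648.15 / 221 = 79.8559... → 79.86.

79.86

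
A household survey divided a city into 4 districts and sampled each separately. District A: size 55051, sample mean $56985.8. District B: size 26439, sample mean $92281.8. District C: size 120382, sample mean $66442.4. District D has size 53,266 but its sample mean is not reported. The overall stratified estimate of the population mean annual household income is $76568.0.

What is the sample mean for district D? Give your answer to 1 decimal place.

111890.8

N = 55051 + 26439 + 120382 + 53266 = 255138.
Overall total = μ·N = 76568.0·255138 = 19535406384.
Subtract the known strata: 55051·56985.8 + 26439·92281.8 + 120382·66442.4 = 13575432782.8.
Remaining total for district D: 19535406384 − 13575432782.8 = 5959973601.2.
Divide by its size: 5959973601.2 / 53266 = 111890.767... → 111890.8.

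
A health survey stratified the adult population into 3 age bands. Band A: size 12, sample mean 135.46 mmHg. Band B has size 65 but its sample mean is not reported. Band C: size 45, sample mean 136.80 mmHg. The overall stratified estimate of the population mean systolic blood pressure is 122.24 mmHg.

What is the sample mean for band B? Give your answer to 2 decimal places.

N = 12 + 65 + 45 = 122.
Overall total = μ·N = 122.24·122 = 14913.28.
Subtract the known strata: 12·135.46 + 45·136.80 = 7781.52.
Remaining total for band B: 14913.28 − 7781.52 = 7131.76.
Divide by its size: 7131.76 / 65 = 109.7194... → 109.72.

109.72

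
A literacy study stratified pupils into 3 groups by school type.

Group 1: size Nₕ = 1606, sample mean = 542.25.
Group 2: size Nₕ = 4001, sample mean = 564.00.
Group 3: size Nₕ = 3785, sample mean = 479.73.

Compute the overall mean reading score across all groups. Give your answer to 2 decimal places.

526.32

N = 9392; weights Wₕ = Nₕ/N = (0.1710, 0.4260, 0.4030).
x̄_st = Σ Wₕ·x̄ₕ = 0.1710·542.25 + 0.4260·564.00 + 0.4030·479.73 ≈ 526.3198...
→ 526.32.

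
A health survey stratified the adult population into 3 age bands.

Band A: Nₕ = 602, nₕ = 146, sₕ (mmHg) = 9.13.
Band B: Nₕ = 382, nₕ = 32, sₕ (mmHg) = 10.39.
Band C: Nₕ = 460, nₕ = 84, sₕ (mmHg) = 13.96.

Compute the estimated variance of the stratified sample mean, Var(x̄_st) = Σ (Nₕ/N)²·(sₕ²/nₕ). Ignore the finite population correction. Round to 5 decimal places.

N = 1444; Wₕ = Nₕ/N.
band A: (602/1444)²·9.13²/146 = 0.09923098
band B: (382/1444)²·10.39²/32 = 0.23608775
band C: (460/1444)²·13.96²/84 = 0.23543598
Sum = 0.57075471 → 0.57075.

0.57075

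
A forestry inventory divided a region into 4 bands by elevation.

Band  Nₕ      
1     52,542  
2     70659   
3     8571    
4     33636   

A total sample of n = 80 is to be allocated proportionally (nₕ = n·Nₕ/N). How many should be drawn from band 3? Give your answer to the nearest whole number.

4

Share of band 3 = 8571/165408 = 0.05182.
Allocate 80 × 0.05182 = 4.145... → 4.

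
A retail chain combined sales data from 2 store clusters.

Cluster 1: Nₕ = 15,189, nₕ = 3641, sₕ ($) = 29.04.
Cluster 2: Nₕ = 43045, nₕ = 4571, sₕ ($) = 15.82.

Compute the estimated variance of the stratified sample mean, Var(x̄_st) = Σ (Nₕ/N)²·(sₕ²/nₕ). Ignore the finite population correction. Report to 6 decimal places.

N = 58234. Term for each stratum: Wₕ²sₕ²/nₕ.
Var(x̄_st) = 0.015757150 + 0.029915338 = 0.045672488 → 0.045672.

0.045672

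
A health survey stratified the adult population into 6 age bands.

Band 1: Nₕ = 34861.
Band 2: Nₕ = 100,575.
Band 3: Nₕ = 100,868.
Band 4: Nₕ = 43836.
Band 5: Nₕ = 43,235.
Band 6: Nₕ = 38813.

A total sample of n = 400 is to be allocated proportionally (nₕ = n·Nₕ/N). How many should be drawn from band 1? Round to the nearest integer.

39

Share of band 1 = 34861/362188 = 0.09625.
Allocate 400 × 0.09625 = 38.500... → 39.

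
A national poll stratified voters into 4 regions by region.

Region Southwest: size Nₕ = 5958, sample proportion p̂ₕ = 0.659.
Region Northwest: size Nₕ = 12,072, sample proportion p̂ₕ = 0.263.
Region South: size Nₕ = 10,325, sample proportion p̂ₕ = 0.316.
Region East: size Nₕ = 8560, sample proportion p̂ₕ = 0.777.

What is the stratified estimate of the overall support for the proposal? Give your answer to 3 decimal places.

N = 5958 + 12072 + 10325 + 8560 = 36915.
Overall proportion = Σ (Nₕ/N)·p̂ₕ.
Σ Nₕp̂ₕ = 3926.322 + 3174.936 + 3262.7 + 6651.12 = 17015.078.
17015.078 / 36915 = 0.46093... → 0.461.

0.461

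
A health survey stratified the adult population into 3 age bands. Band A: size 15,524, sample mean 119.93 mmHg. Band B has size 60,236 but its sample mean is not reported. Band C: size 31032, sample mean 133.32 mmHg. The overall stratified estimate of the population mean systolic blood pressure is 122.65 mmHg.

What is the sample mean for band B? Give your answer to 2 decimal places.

N = 15524 + 60236 + 31032 = 106792.
Overall total = μ·N = 122.65·106792 = 13098038.8.
Subtract the known strata: 15524·119.93 + 31032·133.32 = 5998979.56.
Remaining total for band B: 13098038.8 − 5998979.56 = 7099059.24.
Divide by its size: 7099059.24 / 60236 = 117.8541... → 117.85.

117.85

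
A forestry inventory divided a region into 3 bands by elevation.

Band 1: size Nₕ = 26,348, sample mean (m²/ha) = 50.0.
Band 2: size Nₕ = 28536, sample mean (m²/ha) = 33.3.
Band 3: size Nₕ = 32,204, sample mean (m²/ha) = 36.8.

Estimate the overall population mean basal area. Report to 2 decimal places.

39.65

N = 87088; weights Wₕ = Nₕ/N = (0.3025, 0.3277, 0.3698).
x̄_st = Σ Wₕ·x̄ₕ = 0.3025·50.0 + 0.3277·33.3 + 0.3698·36.8 ≈ 39.6467...
→ 39.65.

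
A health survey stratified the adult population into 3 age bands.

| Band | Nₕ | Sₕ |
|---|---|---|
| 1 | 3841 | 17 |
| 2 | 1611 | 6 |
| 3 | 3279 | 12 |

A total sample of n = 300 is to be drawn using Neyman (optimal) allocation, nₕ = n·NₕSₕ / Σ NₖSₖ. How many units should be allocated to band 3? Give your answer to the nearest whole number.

103

Σ NₕSₕ = 3841·17 + 1611·6 + 3279·12 = 114311.
Share for 3: 39348/114311 = 0.34422.
n_3 = 300 × 0.34422 = 103.266... → 103.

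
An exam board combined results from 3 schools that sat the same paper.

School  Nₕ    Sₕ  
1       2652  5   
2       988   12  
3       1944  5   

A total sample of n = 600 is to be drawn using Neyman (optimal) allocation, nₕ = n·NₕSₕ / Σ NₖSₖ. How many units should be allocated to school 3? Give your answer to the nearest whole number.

1: NₕSₕ = 2652·5 = 13260
2: NₕSₕ = 988·12 = 11856
3: NₕSₕ = 1944·5 = 9720
Σ NₕSₕ = 34836.
n_3 = 600·9720/34836 = 167.413... → 167.

167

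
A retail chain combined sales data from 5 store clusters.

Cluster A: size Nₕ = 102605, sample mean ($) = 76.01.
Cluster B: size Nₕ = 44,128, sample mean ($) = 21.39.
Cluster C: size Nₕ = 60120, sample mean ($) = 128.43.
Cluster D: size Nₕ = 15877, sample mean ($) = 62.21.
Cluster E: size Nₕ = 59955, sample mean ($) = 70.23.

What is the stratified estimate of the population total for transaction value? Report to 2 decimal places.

21662463.39

A: 102605·76.01 = 7799006.05
B: 44128·21.39 = 943897.92
C: 60120·128.43 = 7721211.6
D: 15877·62.21 = 987708.17
E: 59955·70.23 = 4210639.65
τ̂ = Σ Nₕx̄ₕ = 21662463.39.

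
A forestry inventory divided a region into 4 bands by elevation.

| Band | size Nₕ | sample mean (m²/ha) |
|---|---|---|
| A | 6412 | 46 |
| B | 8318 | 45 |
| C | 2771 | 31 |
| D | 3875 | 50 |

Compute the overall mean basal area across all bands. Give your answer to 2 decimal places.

44.39

N = 21376; weights Wₕ = Nₕ/N = (0.3000, 0.3891, 0.1296, 0.1813).
x̄_st = Σ Wₕ·x̄ₕ = 0.3000·46 + 0.3891·45 + 0.1296·31 + 0.1813·50 ≈ 44.3915...
→ 44.39.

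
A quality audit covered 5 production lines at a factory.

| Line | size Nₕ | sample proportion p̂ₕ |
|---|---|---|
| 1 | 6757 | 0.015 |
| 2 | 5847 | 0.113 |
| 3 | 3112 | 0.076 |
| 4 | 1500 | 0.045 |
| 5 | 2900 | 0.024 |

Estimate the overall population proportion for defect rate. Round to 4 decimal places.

N = 6757 + 5847 + 3112 + 1500 + 2900 = 20116.
Overall proportion = Σ (Nₕ/N)·p̂ₕ.
Σ Nₕp̂ₕ = 101.355 + 660.711 + 236.512 + 67.5 + 69.6 = 1135.678.
1135.678 / 20116 = 0.056456... → 0.0565.

0.0565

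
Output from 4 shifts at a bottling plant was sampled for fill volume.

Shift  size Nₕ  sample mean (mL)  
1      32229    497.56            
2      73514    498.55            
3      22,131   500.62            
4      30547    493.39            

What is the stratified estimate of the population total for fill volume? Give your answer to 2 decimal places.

78837071.49

Population total = Σ Nₕ·x̄ₕ (each stratum's size times its mean).
32229·497.56 + 73514·498.55 + 22131·500.62 + 30547·493.39 = 16035861.24 + 36650404.7 + 11079221.22 + 15071584.33 = 78837071.49.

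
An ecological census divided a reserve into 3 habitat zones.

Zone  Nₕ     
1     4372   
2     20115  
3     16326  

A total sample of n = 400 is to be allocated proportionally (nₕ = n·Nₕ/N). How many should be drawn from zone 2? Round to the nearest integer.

197

Share of zone 2 = 20115/40813 = 0.49286.
Allocate 400 × 0.49286 = 197.143... → 197.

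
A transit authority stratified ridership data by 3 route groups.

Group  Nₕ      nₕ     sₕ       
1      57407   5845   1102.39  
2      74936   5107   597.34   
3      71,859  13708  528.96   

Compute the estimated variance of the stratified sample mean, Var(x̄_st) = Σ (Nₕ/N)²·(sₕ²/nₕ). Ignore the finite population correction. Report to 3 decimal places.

N = 204202; Wₕ = Nₕ/N.
group 1: (57407/204202)²·1102.39²/5845 = 16.432201
group 2: (74936/204202)²·597.34²/5107 = 9.408890
group 3: (71859/204202)²·528.96²/13708 = 2.527632
Sum = 28.368723 → 28.369.

28.369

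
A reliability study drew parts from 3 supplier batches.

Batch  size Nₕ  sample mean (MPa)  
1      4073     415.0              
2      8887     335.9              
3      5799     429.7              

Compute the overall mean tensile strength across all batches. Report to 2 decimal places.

382.07

N = 4073 + 8887 + 5799 = 18759.
Weight each subgroup mean by Nₕ/N and sum.
Σ Nₕx̄ₕ = 4073·415.0 + 8887·335.9 + 5799·429.7 = 1690295 + 2985143.3 + 2491830.3 = 7167268.6.
Divide by N: 7167268.6 / 18759 = 382.0709... → 382.07.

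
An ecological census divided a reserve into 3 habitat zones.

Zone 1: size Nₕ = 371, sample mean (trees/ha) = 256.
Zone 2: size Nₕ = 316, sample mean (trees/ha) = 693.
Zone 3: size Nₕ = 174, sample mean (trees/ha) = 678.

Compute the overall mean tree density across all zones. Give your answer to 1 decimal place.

501.7

x̄_st = (Σ Nₕx̄ₕ) / (Σ Nₕ) = (371·256 + 316·693 + 174·678) / 861
= 431936 / 861 = 501.668... → 501.7.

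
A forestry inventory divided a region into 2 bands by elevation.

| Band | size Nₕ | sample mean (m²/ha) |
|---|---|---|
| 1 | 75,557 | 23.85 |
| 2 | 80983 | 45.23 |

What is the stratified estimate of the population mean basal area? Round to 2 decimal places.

34.91

x̄_st = (Σ Nₕx̄ₕ) / (Σ Nₕ) = (75557·23.85 + 80983·45.23) / 156540
= 5464895.54 / 156540 = 34.9105... → 34.91.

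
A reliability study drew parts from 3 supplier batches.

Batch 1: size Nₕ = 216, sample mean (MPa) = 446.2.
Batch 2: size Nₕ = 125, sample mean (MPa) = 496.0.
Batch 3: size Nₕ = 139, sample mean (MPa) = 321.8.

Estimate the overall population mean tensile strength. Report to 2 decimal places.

N = 216 + 125 + 139 = 480.
The stratified mean weights each stratum mean by its population share Nₕ/N.
Σ Nₕx̄ₕ = 216·446.2 + 125·496.0 + 139·321.8 = 96379.2 + 62000 + 44730.2 = 203109.4.
Divide by N: 203109.4 / 480 = 423.1446... → 423.14.

423.14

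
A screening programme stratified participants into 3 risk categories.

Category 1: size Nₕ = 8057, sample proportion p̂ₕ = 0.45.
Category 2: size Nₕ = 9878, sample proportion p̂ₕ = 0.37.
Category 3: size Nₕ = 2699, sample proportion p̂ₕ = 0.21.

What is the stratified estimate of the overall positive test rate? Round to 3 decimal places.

0.380

Wₕ = Nₕ/N with N = 20634: 0.3905, 0.4787, 0.1308.
p̂_st = 0.3905·0.45 + 0.4787·0.37 + 0.1308·0.21 ≈ 0.38031... → 0.380.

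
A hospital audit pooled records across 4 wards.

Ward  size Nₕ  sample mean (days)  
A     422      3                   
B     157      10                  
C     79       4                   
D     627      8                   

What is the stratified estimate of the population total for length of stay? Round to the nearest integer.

Estimate total by summing Nₕ·x̄ₕ over strata.
422·3 + 157·10 + 79·4 + 627·8 = 1266 + 1570 + 316 + 5016 = 8168.

8168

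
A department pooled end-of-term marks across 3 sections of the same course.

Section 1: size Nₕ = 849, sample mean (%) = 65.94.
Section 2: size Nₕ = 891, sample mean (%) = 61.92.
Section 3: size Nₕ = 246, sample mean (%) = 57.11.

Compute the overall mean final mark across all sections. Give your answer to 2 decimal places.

N = 1986; weights Wₕ = Nₕ/N = (0.4275, 0.4486, 0.1239).
x̄_st = Σ Wₕ·x̄ₕ = 0.4275·65.94 + 0.4486·61.92 + 0.1239·57.11 ≈ 63.0427...
→ 63.04.

63.04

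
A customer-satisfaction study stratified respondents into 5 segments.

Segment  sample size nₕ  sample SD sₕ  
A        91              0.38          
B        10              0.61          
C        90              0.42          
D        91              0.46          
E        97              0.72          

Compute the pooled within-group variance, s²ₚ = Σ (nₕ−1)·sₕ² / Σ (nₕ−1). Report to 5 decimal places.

Degrees of freedom: 90 + 9 + 89 + 90 + 96 = 374.
Σ(nₕ−1)sₕ² = 90·0.1444 + 9·0.3721 + 89·0.1764 + 90·0.2116 + 96·0.5184 = 100.8549.
s²ₚ = 100.8549 / 374 = 0.2696655... → 0.26967.

0.26967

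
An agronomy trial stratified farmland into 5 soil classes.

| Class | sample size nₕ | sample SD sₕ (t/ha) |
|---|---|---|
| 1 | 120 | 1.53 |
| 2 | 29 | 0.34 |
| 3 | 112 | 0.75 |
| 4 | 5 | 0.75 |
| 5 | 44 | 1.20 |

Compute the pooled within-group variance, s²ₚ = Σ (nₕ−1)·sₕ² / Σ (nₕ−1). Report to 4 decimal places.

1: (120−1)·1.53² = 119·2.3409 = 278.5671
2: (29−1)·0.34² = 28·0.1156 = 3.2368
3: (112−1)·0.75² = 111·0.5625 = 62.4375
4: (5−1)·0.75² = 4·0.5625 = 2.25
5: (44−1)·1.20² = 43·1.44 = 61.92
Numerator = 408.4114; denominator = Σ(nₕ−1) = 305.
s²ₚ = 408.4114/305 = 1.339054... → 1.3391.

1.3391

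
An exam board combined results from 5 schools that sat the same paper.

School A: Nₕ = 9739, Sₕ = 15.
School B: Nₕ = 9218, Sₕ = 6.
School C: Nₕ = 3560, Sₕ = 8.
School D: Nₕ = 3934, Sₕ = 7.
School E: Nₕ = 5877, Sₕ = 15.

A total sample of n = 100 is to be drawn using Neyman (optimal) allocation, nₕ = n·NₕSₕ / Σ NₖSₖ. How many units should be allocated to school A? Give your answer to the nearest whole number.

42

Σ NₕSₕ = 9739·15 + 9218·6 + 3560·8 + 3934·7 + 5877·15 = 345566.
Share for A: 146085/345566 = 0.42274.
n_A = 100 × 0.42274 = 42.274... → 42.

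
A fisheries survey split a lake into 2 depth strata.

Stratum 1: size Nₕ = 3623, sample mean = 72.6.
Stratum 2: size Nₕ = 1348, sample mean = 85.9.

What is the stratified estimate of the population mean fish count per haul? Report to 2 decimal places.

N = 3623 + 1348 = 4971.
The stratified mean weights each stratum mean by its population share Nₕ/N.
Σ Nₕx̄ₕ = 3623·72.6 + 1348·85.9 = 263029.8 + 115793.2 = 378823.
Divide by N: 378823 / 4971 = 76.2066... → 76.21.

76.21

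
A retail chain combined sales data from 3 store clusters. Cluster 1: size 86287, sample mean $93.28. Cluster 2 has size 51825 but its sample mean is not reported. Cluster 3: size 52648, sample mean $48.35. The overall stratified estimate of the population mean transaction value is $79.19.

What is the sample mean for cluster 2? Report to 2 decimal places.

N = 86287 + 51825 + 52648 = 190760.
Overall total = μ·N = 79.19·190760 = 15106284.4.
Subtract the known strata: 86287·93.28 + 52648·48.35 = 10594382.16.
Remaining total for cluster 2: 15106284.4 − 10594382.16 = 4511902.24.
Divide by its size: 4511902.24 / 51825 = 87.0603... → 87.06.

87.06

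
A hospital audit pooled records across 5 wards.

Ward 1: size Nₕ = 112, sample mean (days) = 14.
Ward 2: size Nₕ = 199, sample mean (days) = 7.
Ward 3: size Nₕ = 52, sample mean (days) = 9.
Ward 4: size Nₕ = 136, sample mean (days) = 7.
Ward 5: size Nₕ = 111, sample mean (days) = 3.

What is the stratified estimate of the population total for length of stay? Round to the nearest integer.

4714

Estimate total by summing Nₕ·x̄ₕ over strata.
112·14 + 199·7 + 52·9 + 136·7 + 111·3 = 1568 + 1393 + 468 + 952 + 333 = 4714.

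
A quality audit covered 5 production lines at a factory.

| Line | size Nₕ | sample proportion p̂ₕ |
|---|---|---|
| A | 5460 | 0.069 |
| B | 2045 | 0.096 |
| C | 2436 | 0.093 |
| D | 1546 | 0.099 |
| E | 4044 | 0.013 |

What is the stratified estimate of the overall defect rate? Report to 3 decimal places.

0.065

Wₕ = Nₕ/N with N = 15531: 0.3516, 0.1317, 0.1568, 0.0995, 0.2604.
p̂_st = 0.3516·0.069 + 0.1317·0.096 + 0.1568·0.093 + 0.0995·0.099 + 0.2604·0.013 ≈ 0.06472... → 0.065.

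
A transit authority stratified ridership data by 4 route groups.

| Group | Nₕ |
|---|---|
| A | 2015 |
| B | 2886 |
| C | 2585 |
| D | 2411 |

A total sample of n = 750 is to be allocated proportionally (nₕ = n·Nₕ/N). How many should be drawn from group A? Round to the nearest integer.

N = 2015 + 2886 + 2585 + 2411 = 9897.
n_A = 750·2015/9897 = 152.698... → 153.

153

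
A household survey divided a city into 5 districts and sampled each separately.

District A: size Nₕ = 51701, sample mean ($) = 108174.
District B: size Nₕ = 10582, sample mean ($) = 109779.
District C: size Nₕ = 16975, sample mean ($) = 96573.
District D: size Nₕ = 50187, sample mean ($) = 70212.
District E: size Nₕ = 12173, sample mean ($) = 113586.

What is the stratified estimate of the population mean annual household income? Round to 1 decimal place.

93915.5

N = 141618; weights Wₕ = Nₕ/N = (0.3651, 0.0747, 0.1199, 0.3544, 0.0860).
x̄_st = Σ Wₕ·x̄ₕ = 0.3651·108174 + 0.0747·109779 + 0.1199·96573 + 0.3544·70212 + 0.0860·113586 ≈ 93915.491...
→ 93915.5.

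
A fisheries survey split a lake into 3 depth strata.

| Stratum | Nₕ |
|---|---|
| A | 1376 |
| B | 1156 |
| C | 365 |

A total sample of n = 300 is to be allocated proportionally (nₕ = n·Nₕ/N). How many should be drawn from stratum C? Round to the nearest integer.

38

Share of stratum C = 365/2897 = 0.12599.
Allocate 300 × 0.12599 = 37.798... → 38.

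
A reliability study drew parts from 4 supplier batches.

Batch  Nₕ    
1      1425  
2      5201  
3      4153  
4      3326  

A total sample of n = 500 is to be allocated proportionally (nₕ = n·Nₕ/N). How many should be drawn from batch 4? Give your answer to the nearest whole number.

118

Share of batch 4 = 3326/14105 = 0.23580.
Allocate 500 × 0.23580 = 117.901... → 118.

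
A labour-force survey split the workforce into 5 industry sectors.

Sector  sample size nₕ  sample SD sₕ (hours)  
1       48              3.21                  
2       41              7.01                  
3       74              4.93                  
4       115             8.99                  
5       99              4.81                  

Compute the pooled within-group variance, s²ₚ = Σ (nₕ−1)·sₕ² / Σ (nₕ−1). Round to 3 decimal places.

1: (48−1)·3.21² = 47·10.3041 = 484.2927
2: (41−1)·7.01² = 40·49.1401 = 1965.604
3: (74−1)·4.93² = 73·24.3049 = 1774.2577
4: (115−1)·8.99² = 114·80.8201 = 9213.4914
5: (99−1)·4.81² = 98·23.1361 = 2267.3378
Numerator = 15704.9836; denominator = Σ(nₕ−1) = 372.
s²ₚ = 15704.9836/372 = 42.21770... → 42.218.

42.218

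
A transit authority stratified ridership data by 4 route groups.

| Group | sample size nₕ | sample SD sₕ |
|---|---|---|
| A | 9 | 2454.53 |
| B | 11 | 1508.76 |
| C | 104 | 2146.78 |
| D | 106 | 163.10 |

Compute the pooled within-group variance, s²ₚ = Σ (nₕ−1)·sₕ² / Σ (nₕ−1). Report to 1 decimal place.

2426756.2

Degrees of freedom: 8 + 10 + 103 + 105 = 226.
Σ(nₕ−1)sₕ² = 8·6024717.5209 + 10·2276356.7376 + 103·4608664.3684 + 105·26601.61 = 548446906.5384.
s²ₚ = 548446906.5384 / 226 = 2426756.224... → 2426756.2.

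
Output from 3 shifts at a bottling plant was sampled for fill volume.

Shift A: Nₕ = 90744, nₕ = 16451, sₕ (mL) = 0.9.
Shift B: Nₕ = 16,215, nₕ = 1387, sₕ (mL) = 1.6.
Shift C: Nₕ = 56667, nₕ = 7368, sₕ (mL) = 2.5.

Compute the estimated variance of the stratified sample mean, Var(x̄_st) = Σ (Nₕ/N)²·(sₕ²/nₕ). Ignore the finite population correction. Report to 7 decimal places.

0.0001350

N = 163626. Term for each stratum: Wₕ²sₕ²/nₕ.
Var(x̄_st) = 0.0000151434 + 0.0000181256 + 0.0001017387 = 0.0001350077 → 0.0001350.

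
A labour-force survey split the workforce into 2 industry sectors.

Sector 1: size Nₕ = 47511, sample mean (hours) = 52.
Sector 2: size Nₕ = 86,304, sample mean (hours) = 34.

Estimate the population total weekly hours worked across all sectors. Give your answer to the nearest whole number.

Estimate total by summing Nₕ·x̄ₕ over strata.
47511·52 + 86304·34 = 2470572 + 2934336 = 5404908.

5404908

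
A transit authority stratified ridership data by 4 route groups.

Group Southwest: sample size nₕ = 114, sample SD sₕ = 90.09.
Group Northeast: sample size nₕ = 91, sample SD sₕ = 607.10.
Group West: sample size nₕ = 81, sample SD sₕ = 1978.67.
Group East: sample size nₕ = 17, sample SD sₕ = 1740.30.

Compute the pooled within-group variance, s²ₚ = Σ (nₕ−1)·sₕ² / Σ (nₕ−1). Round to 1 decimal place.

Degrees of freedom: 113 + 90 + 80 + 16 = 299.
Σ(nₕ−1)sₕ² = 113·8116.2081 + 90·368570.41 + 80·3915134.9689 + 16·3028644.09 = 395757571.3673.
s²ₚ = 395757571.3673 / 299 = 1323603.918... → 1323603.9.

1323603.9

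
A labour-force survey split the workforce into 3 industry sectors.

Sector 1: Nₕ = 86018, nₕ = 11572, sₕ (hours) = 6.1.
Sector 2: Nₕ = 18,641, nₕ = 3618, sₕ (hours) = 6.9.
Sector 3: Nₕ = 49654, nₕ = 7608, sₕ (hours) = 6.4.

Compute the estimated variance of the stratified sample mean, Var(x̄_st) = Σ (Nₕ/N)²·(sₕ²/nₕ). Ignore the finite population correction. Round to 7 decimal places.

0.0017486

N = 154313; Wₕ = Nₕ/N.
sector 1: (86018/154313)²·6.1²/11572 = 0.0009991367
sector 2: (18641/154313)²·6.9²/3618 = 0.0001920273
sector 3: (49654/154313)²·6.4²/7608 = 0.0005574333
Sum = 0.0017485973 → 0.0017486.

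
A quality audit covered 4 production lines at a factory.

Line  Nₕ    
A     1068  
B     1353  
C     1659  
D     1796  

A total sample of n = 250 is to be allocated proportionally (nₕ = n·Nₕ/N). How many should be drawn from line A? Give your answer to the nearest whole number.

Share of line A = 1068/5876 = 0.18176.
Allocate 250 × 0.18176 = 45.439... → 45.

45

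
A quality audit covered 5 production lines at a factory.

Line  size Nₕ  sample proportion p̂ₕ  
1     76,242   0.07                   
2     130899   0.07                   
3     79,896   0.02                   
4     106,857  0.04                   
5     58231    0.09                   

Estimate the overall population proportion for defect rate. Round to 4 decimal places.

0.0566

N = 76242 + 130899 + 79896 + 106857 + 58231 = 452125.
Overall proportion = Σ (Nₕ/N)·p̂ₕ.
Σ Nₕp̂ₕ = 5336.94 + 9162.93 + 1597.92 + 4274.28 + 5240.79 = 25612.86.
25612.86 / 452125 = 0.056650... → 0.0566.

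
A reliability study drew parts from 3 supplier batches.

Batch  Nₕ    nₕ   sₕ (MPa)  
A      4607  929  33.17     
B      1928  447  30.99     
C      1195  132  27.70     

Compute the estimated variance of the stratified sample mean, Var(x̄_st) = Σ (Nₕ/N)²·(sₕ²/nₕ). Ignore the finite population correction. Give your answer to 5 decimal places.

N = 7730. Term for each stratum: Wₕ²sₕ²/nₕ.
Var(x̄_st) = 0.42068078 + 0.13365669 + 0.13891925 = 0.69325671 → 0.69326.

0.69326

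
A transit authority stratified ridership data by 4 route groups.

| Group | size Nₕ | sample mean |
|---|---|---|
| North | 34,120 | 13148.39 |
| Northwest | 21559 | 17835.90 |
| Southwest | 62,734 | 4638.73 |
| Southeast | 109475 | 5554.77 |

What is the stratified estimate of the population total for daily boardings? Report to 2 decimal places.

1732261768.47

Population total = Σ Nₕ·x̄ₕ (each stratum's size times its mean).
34120·13148.39 + 21559·17835.90 + 62734·4638.73 + 109475·5554.77 = 448623066.8 + 384524168.1 + 291006087.82 + 608108445.75 = 1732261768.47.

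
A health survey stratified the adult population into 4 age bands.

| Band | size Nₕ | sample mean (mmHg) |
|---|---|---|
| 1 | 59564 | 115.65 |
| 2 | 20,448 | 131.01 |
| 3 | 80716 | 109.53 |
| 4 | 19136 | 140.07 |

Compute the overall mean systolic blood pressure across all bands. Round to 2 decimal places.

117.25

N = 59564 + 20448 + 80716 + 19136 = 179864.
Weight each subgroup mean by Nₕ/N and sum.
Σ Nₕx̄ₕ = 59564·115.65 + 20448·131.01 + 80716·109.53 + 19136·140.07 = 6888576.6 + 2678892.48 + 8840823.48 + 2680379.52 = 21088672.08.
Divide by N: 21088672.08 / 179864 = 117.2479... → 117.25.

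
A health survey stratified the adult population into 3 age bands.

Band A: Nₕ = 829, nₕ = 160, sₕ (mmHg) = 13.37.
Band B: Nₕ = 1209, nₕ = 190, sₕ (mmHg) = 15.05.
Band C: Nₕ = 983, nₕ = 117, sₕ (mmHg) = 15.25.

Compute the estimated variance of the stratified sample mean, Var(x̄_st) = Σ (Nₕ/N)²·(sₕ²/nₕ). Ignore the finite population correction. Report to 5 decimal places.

0.48551

N = 3021. Term for each stratum: Wₕ²sₕ²/nₕ.
Var(x̄_st) = 0.08412991 + 0.19092841 + 0.21045508 = 0.48551340 → 0.48551.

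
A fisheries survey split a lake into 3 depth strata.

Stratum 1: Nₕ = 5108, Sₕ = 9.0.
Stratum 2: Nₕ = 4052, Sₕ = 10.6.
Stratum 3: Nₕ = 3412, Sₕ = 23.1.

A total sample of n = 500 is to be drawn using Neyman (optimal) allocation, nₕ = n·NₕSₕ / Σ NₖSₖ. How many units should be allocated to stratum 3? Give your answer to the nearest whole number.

235

1: NₕSₕ = 5108·9.0 = 45972
2: NₕSₕ = 4052·10.6 = 42951.2
3: NₕSₕ = 3412·23.1 = 78817.2
Σ NₕSₕ = 167740.4.
n_3 = 500·78817.2/167740.4 = 234.938... → 235.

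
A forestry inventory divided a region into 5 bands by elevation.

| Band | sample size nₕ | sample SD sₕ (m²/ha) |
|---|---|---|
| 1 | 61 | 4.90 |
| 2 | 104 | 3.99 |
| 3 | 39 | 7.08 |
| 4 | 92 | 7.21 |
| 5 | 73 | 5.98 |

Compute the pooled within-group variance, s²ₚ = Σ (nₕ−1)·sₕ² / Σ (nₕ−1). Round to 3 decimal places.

Degrees of freedom: 60 + 103 + 38 + 91 + 72 = 364.
Σ(nₕ−1)sₕ² = 60·24.01 + 103·15.9201 + 38·50.1264 + 91·51.9841 + 72·35.7604 = 12290.4754.
s²ₚ = 12290.4754 / 364 = 33.76504... → 33.765.

33.765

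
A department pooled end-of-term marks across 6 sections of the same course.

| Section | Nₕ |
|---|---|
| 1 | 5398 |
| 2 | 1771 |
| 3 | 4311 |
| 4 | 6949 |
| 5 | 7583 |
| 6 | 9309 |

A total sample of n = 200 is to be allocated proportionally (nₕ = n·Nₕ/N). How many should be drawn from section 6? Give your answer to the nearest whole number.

53

Share of section 6 = 9309/35321 = 0.26355.
Allocate 200 × 0.26355 = 52.711... → 53.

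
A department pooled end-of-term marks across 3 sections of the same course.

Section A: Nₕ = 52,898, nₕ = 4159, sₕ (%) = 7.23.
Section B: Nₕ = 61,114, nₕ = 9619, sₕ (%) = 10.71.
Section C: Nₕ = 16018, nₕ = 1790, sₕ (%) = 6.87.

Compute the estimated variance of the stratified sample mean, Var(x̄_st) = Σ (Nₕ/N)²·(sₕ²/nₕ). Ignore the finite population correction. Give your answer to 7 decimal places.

0.0051144

N = 130030; Wₕ = Nₕ/N.
section A: (52898/130030)²·7.23²/4159 = 0.0020800753
section B: (61114/130030)²·10.71²/9619 = 0.0026341670
section C: (16018/130030)²·6.87²/1790 = 0.0004001197
Sum = 0.0051143620 → 0.0051144.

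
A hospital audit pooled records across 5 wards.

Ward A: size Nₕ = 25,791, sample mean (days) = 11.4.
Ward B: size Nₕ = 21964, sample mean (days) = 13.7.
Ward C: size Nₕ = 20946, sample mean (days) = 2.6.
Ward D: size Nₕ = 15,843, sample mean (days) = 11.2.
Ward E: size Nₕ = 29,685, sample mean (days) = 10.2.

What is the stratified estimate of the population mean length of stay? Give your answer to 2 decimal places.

9.89

x̄_st = (Σ Nₕx̄ₕ) / (Σ Nₕ) = (25791·11.4 + 21964·13.7 + 20946·2.6 + 15843·11.2 + 29685·10.2) / 114229
= 1129612.4 / 114229 = 9.8890... → 9.89.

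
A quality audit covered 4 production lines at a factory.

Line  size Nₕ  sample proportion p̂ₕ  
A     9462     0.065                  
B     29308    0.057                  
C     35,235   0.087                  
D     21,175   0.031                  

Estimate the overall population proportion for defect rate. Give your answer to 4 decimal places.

Wₕ = Nₕ/N with N = 95180: 0.0994, 0.3079, 0.3702, 0.2225.
p̂_st = 0.0994·0.065 + 0.3079·0.057 + 0.3702·0.087 + 0.2225·0.031 ≈ 0.063117... → 0.0631.

0.0631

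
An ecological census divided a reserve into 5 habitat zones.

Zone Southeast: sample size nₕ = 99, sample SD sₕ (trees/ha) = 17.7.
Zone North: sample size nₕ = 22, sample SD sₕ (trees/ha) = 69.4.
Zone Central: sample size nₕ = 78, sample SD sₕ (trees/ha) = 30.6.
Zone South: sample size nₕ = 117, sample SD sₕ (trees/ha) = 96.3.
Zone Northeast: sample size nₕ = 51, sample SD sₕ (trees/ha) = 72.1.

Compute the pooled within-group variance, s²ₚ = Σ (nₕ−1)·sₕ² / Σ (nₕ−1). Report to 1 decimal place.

4253.1

Degrees of freedom: 98 + 21 + 77 + 116 + 50 = 362.
Σ(nₕ−1)sₕ² = 98·313.29 + 21·4816.36 + 77·936.36 + 116·9273.69 + 50·5198.41 = 1539614.24.
s²ₚ = 1539614.24 / 362 = 4253.078... → 4253.1.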